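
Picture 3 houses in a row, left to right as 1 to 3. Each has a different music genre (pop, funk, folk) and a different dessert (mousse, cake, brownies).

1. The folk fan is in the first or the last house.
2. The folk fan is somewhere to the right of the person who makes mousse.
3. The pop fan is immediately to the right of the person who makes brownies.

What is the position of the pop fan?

2

By clue 2, the folk fan is in house 3.
The only music genre still possible for house 1 is funk.
House 2 music genre: only pop fits.
That leaves cake as the dessert for house 3.
The person who makes brownies is in house 1 (clue 3).
House 2 dessert: only mousse fits.
So: house 1 = funk/brownies, house 2 = pop/mousse, house 3 = folk/cake.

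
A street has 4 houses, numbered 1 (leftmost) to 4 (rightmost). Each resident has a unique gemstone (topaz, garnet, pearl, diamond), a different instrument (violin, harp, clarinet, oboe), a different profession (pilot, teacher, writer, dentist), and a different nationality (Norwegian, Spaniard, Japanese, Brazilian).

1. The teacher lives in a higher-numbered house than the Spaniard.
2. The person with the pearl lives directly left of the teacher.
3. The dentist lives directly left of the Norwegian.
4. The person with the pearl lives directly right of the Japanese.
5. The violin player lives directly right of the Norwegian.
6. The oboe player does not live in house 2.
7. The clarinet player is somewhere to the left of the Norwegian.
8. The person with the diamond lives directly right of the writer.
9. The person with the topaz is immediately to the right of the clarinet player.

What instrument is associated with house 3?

The only gemstone still possible for house 1 is garnet.
House 4's gemstone must be diamond (nothing else left).
That leaves Brazilian as the nationality for house 4.
From clue 8, the writer must be in house 3.
Clue 2: the person with the pearl is in house 3.
Clue 4: the Japanese is in house 2.
House 2 gemstone: only topaz fits.
So house 4 gets teacher for profession.
House 1's nationality must be Spaniard (nothing else left).
House 3 nationality: only Norwegian fits.
By clue 3, the dentist is in house 2.
By clue 5, the violin player is in house 4.
Clue 9 places the clarinet player in house 1.
House 2's instrument must be harp (nothing else left).
So house 3 gets oboe for instrument.
That leaves pilot as the profession for house 1.
So: house 1 = garnet/clarinet/pilot/Spaniard, house 2 = topaz/harp/dentist/Japanese, house 3 = pearl/oboe/writer/Norwegian, house 4 = diamond/violin/teacher/Brazilian.

oboe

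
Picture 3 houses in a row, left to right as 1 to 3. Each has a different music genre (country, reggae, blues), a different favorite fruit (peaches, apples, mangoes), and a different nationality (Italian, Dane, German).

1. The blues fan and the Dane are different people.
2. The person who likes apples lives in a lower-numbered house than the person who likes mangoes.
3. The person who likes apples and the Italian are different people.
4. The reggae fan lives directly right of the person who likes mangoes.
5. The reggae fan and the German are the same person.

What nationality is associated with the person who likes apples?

The reggae fan is in house 3 (clue 4).
Clue 4: the person who likes mangoes is in house 2.
Clue 5 places the German in house 3.
House 3's favorite fruit must be peaches (nothing else left).
The Italian is in house 2 (clue 3).
House 1's favorite fruit must be apples (nothing else left).
That leaves Dane as the nationality for house 1.
Clue 1 places the blues fan in house 2.
House 1's music genre must be country (nothing else left).
So: house 1 = country/apples/Dane, house 2 = blues/mangoes/Italian, house 3 = reggae/peaches/German.

Dane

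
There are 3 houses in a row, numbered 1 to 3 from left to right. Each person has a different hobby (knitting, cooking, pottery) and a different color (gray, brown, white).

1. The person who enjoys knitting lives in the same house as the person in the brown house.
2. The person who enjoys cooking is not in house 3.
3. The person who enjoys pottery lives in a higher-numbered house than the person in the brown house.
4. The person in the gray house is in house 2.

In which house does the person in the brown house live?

1

The person in the gray house is in house 2 (clue 4).
House 1's color must be brown (nothing else left).
House 3's color must be white (nothing else left).
From clue 1, the person who enjoys knitting must be in house 1.
The only hobby still possible for house 2 is cooking.
House 3's hobby must be pottery (nothing else left).
So: house 1 = knitting/brown, house 2 = cooking/gray, house 3 = pottery/white.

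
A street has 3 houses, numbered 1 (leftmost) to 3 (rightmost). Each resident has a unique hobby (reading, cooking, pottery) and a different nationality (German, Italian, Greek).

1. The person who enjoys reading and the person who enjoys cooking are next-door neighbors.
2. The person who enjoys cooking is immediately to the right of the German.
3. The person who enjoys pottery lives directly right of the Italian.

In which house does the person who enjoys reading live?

So house 1 gets reading for hobby.
So house 3 gets Greek for nationality.
The person who enjoys cooking is in house 2 (clue 1).
The German is in house 1 (clue 2).
That leaves pottery as the hobby for house 3.
The only nationality still possible for house 2 is Italian.
So: house 1 = reading/German, house 2 = cooking/Italian, house 3 = pottery/Greek.

1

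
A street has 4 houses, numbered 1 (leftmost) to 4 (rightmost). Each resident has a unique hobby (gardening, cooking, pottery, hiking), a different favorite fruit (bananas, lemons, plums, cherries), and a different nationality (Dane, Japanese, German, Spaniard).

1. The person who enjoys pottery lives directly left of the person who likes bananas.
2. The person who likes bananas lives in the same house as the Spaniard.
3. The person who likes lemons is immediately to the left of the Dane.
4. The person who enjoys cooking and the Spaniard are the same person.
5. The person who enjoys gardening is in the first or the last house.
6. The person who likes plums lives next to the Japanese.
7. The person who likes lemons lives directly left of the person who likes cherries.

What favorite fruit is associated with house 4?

The person who enjoys gardening is narrowed to house 1 or 4; consider each.
Placing it in house 4 leads to a contradiction, so it's in house 1.
The person who enjoys cooking is narrowed to house 3 or 4; consider each.
Placing it in house 3 leads to a contradiction, so it's in house 4.
From clue 4, the Spaniard must be in house 4.
Clue 2: the person who likes bananas is in house 4.
Clue 1 places the person who enjoys pottery in house 3.
House 2's hobby must be hiking (nothing else left).
The person who likes cherries is narrowed to house 2 or 3; consider each.
Placing it in house 2 leads to a contradiction, so it's in house 3.
Clue 7: the person who likes lemons is in house 2.
So house 1 gets plums for favorite fruit.
By clue 3, the Dane is in house 3.
Clue 6: the Japanese is in house 2.
House 1's nationality must be German (nothing else left).
So: house 1 = gardening/plums/German, house 2 = hiking/lemons/Japanese, house 3 = pottery/cherries/Dane, house 4 = cooking/bananas/Spaniard.

bananas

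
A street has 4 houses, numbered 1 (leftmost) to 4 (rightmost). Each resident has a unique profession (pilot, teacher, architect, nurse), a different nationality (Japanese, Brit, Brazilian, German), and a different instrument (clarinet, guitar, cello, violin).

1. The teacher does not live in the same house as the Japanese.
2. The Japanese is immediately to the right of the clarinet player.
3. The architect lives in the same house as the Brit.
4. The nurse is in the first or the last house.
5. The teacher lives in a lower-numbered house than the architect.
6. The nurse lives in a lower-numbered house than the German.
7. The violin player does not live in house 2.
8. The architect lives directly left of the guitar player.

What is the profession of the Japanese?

Clue 6 places the nurse in house 1.
House 4's profession must be pilot (nothing else left).
From clue 5, the teacher must be in house 2.
Clue 5 places the architect in house 3.
Clue 8: the guitar player is in house 4.
House 1 nationality: only Brazilian fits.
By clue 3, the Brit is in house 3.
House 2's nationality must be German (nothing else left).
House 4 nationality: only Japanese fits.
Clue 2: the clarinet player is in house 3.
That leaves violin as the instrument for house 1.
That leaves cello as the instrument for house 2.
So: house 1 = nurse/Brazilian/violin, house 2 = teacher/German/cello, house 3 = architect/Brit/clarinet, house 4 = pilot/Japanese/guitar.

pilot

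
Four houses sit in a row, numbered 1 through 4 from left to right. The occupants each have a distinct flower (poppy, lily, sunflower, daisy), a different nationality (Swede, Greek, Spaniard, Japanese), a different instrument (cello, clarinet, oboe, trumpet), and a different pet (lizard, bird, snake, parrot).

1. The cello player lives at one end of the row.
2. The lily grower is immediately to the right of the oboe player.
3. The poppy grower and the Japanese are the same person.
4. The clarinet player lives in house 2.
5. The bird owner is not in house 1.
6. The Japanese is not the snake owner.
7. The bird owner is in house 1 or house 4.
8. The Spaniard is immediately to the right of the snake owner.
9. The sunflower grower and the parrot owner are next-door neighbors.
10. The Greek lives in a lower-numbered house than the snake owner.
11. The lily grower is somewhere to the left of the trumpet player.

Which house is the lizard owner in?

1

From clue 4, the clarinet player must be in house 2.
From clue 7, the bird owner must be in house 4.
Clue 2: the lily grower is in house 2.
The oboe player is in house 1 (clue 2).
House 3's instrument must be trumpet (nothing else left).
House 4 instrument: only cello fits.
House 1's pet must be lizard (nothing else left).
The Greek is narrowed to house 1 or 2; consider each.
Placing it in house 1 leads to a contradiction, so it's in house 2.
The snake owner is in house 3 (clue 10).
House 2's pet must be parrot (nothing else left).
The Spaniard is in house 4 (clue 8).
House 1's nationality must be Japanese (nothing else left).
House 3's nationality must be Swede (nothing else left).
Clue 3 places the poppy grower in house 1.
So house 3 gets sunflower for flower.
House 4 flower: only daisy fits.
So: house 1 = poppy/Japanese/oboe/lizard, house 2 = lily/Greek/clarinet/parrot, house 3 = sunflower/Swede/trumpet/snake, house 4 = daisy/Spaniard/cello/bird.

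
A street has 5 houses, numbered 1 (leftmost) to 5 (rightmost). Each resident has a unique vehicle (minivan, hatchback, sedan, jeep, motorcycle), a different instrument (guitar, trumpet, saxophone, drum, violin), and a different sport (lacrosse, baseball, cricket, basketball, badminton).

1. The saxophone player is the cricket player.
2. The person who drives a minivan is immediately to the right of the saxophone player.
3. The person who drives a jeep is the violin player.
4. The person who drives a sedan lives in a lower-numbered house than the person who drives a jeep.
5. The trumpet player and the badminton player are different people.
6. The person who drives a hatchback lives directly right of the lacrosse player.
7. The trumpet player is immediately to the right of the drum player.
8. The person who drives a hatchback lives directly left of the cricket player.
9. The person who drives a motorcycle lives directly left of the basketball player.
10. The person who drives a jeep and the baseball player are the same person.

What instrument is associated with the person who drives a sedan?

The person who drives a hatchback is narrowed to house 2 or 3; consider each.
Placing it in house 3 leads to a contradiction, so it's in house 2.
Clue 6: the lacrosse player is in house 1.
The cricket player is in house 3 (clue 8).
Clue 1 places the saxophone player in house 3.
Clue 2 places the person who drives a minivan in house 4.
So house 5 gets jeep for vehicle.
From clue 3, the violin player must be in house 5.
From clue 10, the baseball player must be in house 5.
From clue 5, the badminton player must be in house 4.
From clue 7, the drum player must be in house 1.
House 2's instrument must be trumpet (nothing else left).
The only instrument still possible for house 4 is guitar.
House 2 sport: only basketball fits.
The person who drives a motorcycle is in house 1 (clue 9).
House 3's vehicle must be sedan (nothing else left).
So: house 1 = motorcycle/drum/lacrosse, house 2 = hatchback/trumpet/basketball, house 3 = sedan/saxophone/cricket, house 4 = minivan/guitar/badminton, house 5 = jeep/violin/baseball.

saxophone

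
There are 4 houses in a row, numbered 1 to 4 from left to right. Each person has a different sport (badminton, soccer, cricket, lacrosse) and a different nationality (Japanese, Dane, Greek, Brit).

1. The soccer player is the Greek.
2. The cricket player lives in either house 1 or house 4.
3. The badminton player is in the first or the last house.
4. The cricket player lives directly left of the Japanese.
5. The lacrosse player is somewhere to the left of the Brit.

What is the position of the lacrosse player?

Clue 4 places the cricket player in house 1.
Clue 4 places the Japanese in house 2.
That leaves lacrosse as the sport for house 2.
The only sport still possible for house 3 is soccer.
House 4's sport must be badminton (nothing else left).
House 1's nationality must be Dane (nothing else left).
The Greek is in house 3 (clue 1).
So house 4 gets Brit for nationality.
So: house 1 = cricket/Dane, house 2 = lacrosse/Japanese, house 3 = soccer/Greek, house 4 = badminton/Brit.

2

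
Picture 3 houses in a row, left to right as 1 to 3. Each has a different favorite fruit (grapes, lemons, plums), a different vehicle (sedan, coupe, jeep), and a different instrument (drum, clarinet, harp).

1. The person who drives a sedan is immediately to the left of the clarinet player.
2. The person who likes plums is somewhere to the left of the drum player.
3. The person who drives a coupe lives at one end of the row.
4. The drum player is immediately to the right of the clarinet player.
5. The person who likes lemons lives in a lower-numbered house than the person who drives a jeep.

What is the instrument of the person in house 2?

By clue 4, the drum player is in house 3.
Clue 4 places the clarinet player in house 2.
The only favorite fruit still possible for house 3 is grapes.
That leaves harp as the instrument for house 1.
Clue 1: the person who drives a sedan is in house 1.
So house 2 gets jeep for vehicle.
House 3 vehicle: only coupe fits.
Clue 5: the person who likes lemons is in house 1.
House 2's favorite fruit must be plums (nothing else left).
So: house 1 = lemons/sedan/harp, house 2 = plums/jeep/clarinet, house 3 = grapes/coupe/drum.

clarinet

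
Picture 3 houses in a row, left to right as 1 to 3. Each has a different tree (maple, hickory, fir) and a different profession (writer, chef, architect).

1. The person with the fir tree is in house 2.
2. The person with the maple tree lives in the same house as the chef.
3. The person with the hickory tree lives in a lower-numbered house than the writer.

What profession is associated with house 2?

writer

From clue 1, the person with the fir tree must be in house 2.
That leaves maple as the tree for house 3.
Clue 2 places the chef in house 3.
House 1 tree: only hickory fits.
House 1 profession: only architect fits.
House 2 profession: only writer fits.
So: house 1 = hickory/architect, house 2 = fir/writer, house 3 = maple/chef.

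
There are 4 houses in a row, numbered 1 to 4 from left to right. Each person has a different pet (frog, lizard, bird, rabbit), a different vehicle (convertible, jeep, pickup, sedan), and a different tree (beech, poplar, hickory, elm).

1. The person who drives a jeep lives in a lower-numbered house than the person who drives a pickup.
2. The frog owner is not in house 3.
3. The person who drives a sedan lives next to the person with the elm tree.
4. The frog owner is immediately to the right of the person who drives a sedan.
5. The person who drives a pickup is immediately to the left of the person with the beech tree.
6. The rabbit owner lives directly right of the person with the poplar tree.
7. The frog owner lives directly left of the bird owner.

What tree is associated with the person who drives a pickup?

By clue 7, the frog owner is in house 2.
Clue 7 places the bird owner in house 3.
That leaves lizard as the pet for house 1.
That leaves rabbit as the pet for house 4.
House 4's vehicle must be convertible (nothing else left).
The person who drives a sedan is in house 1 (clue 4).
By clue 6, the person with the poplar tree is in house 3.
House 3's vehicle must be pickup (nothing else left).
So house 1 gets hickory for tree.
The only tree still possible for house 2 is elm.
So house 4 gets beech for tree.
House 2's vehicle must be jeep (nothing else left).
So: house 1 = lizard/sedan/hickory, house 2 = frog/jeep/elm, house 3 = bird/pickup/poplar, house 4 = rabbit/convertible/beech.

poplar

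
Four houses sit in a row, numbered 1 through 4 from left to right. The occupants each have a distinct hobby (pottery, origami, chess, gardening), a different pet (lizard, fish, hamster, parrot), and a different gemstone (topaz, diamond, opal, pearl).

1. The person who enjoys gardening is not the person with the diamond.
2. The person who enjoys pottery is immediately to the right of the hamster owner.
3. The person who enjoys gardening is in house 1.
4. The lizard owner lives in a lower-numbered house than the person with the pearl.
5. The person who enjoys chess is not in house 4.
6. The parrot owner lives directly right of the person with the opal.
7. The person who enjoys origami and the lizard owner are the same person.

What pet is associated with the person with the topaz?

Clue 3: the person who enjoys gardening is in house 1.
So house 4 gets pottery for hobby.
By clue 2, the hamster owner is in house 3.
House 1 pet: only fish fits.
So house 4 gets parrot for pet.
By clue 6, the person with the opal is in house 3.
From clue 7, the person who enjoys origami must be in house 2.
So house 3 gets chess for hobby.
That leaves lizard as the pet for house 2.
That leaves topaz as the gemstone for house 1.
The only gemstone still possible for house 2 is diamond.
That leaves pearl as the gemstone for house 4.
So: house 1 = gardening/fish/topaz, house 2 = origami/lizard/diamond, house 3 = chess/hamster/opal, house 4 = pottery/parrot/pearl.

fish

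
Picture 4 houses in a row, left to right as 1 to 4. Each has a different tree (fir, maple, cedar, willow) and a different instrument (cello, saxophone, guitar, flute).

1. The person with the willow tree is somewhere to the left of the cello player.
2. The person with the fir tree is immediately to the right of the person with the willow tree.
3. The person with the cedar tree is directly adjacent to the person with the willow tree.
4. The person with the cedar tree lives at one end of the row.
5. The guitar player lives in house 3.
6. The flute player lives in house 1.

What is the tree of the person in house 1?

Clue 5 places the guitar player in house 3.
Clue 6 places the flute player in house 1.
Clue 1: the cello player is in house 4.
House 2 instrument: only saxophone fits.
The person with the cedar tree is narrowed to house 1 or 4; consider each.
Placing it in house 4 leads to a contradiction, so it's in house 1.
The person with the willow tree is in house 2 (clue 3).
Clue 2: the person with the fir tree is in house 3.
That leaves maple as the tree for house 4.
So: house 1 = cedar/flute, house 2 = willow/saxophone, house 3 = fir/guitar, house 4 = maple/cello.

cedar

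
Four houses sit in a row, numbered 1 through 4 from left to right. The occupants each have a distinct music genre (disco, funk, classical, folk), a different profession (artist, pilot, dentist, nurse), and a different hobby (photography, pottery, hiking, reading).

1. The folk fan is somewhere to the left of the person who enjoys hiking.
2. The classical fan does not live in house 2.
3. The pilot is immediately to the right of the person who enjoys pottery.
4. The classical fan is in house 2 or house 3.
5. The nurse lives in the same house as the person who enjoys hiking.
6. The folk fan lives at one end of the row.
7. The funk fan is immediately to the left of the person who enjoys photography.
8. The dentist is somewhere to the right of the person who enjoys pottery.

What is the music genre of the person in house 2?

funk

By clue 4, the classical fan is in house 3.
The folk fan is in house 1 (clue 6).
So house 4 gets disco for music genre.
That leaves artist as the profession for house 1.
The person who enjoys photography is in house 3 (clue 7).
That leaves funk as the music genre for house 2.
The nurse is narrowed to house 2 or 4; consider each.
Placing it in house 2 leads to a contradiction, so it's in house 4.
From clue 5, the person who enjoys hiking must be in house 4.
The dentist is narrowed to house 2 or 3; consider each.
Placing it in house 2 leads to a contradiction, so it's in house 3.
The only profession still possible for house 2 is pilot.
From clue 3, the person who enjoys pottery must be in house 1.
House 2's hobby must be reading (nothing else left).
So: house 1 = folk/artist/pottery, house 2 = funk/pilot/reading, house 3 = classical/dentist/photography, house 4 = disco/nurse/hiking.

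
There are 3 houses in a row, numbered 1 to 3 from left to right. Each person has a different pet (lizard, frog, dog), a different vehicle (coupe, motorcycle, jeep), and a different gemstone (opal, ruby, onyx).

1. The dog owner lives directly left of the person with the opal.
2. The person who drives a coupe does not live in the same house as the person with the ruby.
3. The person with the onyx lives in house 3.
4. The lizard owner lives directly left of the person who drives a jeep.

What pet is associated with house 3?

frog

From clue 3, the person with the onyx must be in house 3.
House 3 pet: only frog fits.
House 1 gemstone: only ruby fits.
House 2 gemstone: only opal fits.
By clue 1, the dog owner is in house 1.
House 2's pet must be lizard (nothing else left).
House 1 vehicle: only motorcycle fits.
The person who drives a jeep is in house 3 (clue 4).
House 2 vehicle: only coupe fits.
So: house 1 = dog/motorcycle/ruby, house 2 = lizard/coupe/opal, house 3 = frog/jeep/onyx.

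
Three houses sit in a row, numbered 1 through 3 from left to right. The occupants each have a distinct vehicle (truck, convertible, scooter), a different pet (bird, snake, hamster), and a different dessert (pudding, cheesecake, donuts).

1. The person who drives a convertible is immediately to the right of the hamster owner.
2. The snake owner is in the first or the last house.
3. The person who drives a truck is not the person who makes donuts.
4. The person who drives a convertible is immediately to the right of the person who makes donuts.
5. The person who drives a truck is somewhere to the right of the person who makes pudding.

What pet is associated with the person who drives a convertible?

bird

So house 1 gets scooter for vehicle.
House 3's dessert must be cheesecake (nothing else left).
The person who drives a convertible is narrowed to house 2 or 3; consider each.
Placing it in house 3 leads to a contradiction, so it's in house 2.
The hamster owner is in house 1 (clue 1).
By clue 4, the person who makes donuts is in house 1.
House 3's vehicle must be truck (nothing else left).
The only pet still possible for house 2 is bird.
House 3 pet: only snake fits.
The only dessert still possible for house 2 is pudding.
So: house 1 = scooter/hamster/donuts, house 2 = convertible/bird/pudding, house 3 = truck/snake/cheesecake.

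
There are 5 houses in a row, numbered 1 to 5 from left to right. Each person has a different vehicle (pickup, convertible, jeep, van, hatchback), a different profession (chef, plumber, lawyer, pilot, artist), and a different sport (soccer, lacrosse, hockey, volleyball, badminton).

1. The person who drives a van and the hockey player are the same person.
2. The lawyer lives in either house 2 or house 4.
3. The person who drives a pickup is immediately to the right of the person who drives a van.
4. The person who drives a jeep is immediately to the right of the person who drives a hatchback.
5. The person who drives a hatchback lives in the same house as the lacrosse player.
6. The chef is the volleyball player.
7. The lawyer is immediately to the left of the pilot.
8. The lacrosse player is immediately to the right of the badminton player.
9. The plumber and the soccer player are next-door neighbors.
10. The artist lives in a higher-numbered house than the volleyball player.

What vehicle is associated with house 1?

House 5 sport: only soccer fits.
The plumber is in house 4 (clue 9).
House 1 profession: only chef fits.
The only profession still possible for house 2 is lawyer.
Clue 6 places the volleyball player in house 1.
By clue 7, the pilot is in house 3.
House 5's profession must be artist (nothing else left).
House 1's vehicle must be convertible (nothing else left).
House 2's vehicle must be van (nothing else left).
From clue 1, the hockey player must be in house 2.
By clue 3, the person who drives a pickup is in house 3.
That leaves hatchback as the vehicle for house 4.
So house 5 gets jeep for vehicle.
House 3's sport must be badminton (nothing else left).
House 4 sport: only lacrosse fits.
So: house 1 = convertible/chef/volleyball, house 2 = van/lawyer/hockey, house 3 = pickup/pilot/badminton, house 4 = hatchback/plumber/lacrosse, house 5 = jeep/artist/soccer.

convertible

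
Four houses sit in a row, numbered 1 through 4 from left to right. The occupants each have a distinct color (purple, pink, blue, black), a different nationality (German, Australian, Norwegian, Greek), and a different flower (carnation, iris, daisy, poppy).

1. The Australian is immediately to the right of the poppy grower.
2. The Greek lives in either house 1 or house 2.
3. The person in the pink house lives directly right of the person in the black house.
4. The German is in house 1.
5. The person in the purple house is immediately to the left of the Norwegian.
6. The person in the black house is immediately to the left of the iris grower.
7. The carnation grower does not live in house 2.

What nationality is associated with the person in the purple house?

Greek

Clue 4 places the German in house 1.
House 2's nationality must be Greek (nothing else left).
The person in the purple house is narrowed to house 2 or 3; consider each.
Placing it in house 3 leads to a contradiction, so it's in house 2.
Clue 5: the Norwegian is in house 3.
So house 4 gets Australian for nationality.
Clue 1: the poppy grower is in house 3.
From clue 3, the person in the pink house must be in house 4.
Clue 3 places the person in the black house in house 3.
By clue 6, the iris grower is in house 4.
So house 1 gets blue for color.
So house 2 gets daisy for flower.
House 1's flower must be carnation (nothing else left).
So: house 1 = blue/German/carnation, house 2 = purple/Greek/daisy, house 3 = black/Norwegian/poppy, house 4 = pink/Australian/iris.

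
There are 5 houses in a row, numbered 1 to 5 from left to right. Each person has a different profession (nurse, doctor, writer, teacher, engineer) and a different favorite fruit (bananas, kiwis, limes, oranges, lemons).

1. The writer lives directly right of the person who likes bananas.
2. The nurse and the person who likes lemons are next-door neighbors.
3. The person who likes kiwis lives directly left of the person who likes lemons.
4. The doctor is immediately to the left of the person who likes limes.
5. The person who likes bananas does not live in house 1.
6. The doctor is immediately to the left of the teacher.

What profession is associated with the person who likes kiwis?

The writer is narrowed to house 3 or 4 or 5; consider each.
Placing it in house 3 and house 4 leads to a contradiction, so it's in house 5.
From clue 1, the person who likes bananas must be in house 4.
So house 5 gets oranges for favorite fruit.
So house 1 gets kiwis for favorite fruit.
Clue 3 places the person who likes lemons in house 2.
That leaves limes as the favorite fruit for house 3.
By clue 4, the doctor is in house 2.
Clue 6 places the teacher in house 3.
House 4 profession: only engineer fits.
That leaves nurse as the profession for house 1.
So: house 1 = nurse/kiwis, house 2 = doctor/lemons, house 3 = teacher/limes, house 4 = engineer/bananas, house 5 = writer/oranges.

nurse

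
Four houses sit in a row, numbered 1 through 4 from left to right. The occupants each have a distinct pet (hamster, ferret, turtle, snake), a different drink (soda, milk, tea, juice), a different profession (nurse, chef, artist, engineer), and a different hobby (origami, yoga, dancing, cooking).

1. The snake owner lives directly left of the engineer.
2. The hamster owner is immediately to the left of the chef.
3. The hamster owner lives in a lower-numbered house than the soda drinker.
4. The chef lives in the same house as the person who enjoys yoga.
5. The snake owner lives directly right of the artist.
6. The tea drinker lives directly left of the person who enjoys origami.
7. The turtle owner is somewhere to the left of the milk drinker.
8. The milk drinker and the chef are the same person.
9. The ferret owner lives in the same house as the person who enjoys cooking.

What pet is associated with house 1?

turtle

House 4 pet: only ferret fits.
Clue 9 places the person who enjoys cooking in house 4.
House 1 hobby: only dancing fits.
The only pet still possible for house 3 is snake.
Clue 1: the engineer is in house 4.
From clue 5, the artist must be in house 2.
The only profession still possible for house 1 is nurse.
So house 3 gets chef for profession.
Clue 2 places the hamster owner in house 2.
From clue 4, the person who enjoys yoga must be in house 3.
By clue 8, the milk drinker is in house 3.
House 1 pet: only turtle fits.
The only hobby still possible for house 2 is origami.
Clue 6 places the tea drinker in house 1.
The only drink still possible for house 2 is juice.
The only drink still possible for house 4 is soda.
So: house 1 = turtle/tea/nurse/dancing, house 2 = hamster/juice/artist/origami, house 3 = snake/milk/chef/yoga, house 4 = ferret/soda/engineer/cooking.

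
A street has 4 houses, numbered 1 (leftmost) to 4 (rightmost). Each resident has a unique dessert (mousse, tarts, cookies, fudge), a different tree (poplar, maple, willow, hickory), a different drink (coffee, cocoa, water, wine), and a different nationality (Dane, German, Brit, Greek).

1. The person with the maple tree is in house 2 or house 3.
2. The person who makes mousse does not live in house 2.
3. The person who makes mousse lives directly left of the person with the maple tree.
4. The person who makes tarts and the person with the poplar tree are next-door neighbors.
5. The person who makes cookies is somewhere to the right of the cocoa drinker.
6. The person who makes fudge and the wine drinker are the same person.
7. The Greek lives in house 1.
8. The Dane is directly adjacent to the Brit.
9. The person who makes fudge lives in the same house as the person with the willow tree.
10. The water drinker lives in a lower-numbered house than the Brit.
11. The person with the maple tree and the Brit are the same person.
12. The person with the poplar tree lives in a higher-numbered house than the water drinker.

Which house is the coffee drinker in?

3

Clue 3 places the person who makes mousse in house 1.
The person with the maple tree is in house 2 (clue 3).
The Greek is in house 1 (clue 7).
From clue 11, the Brit must be in house 2.
Clue 8 places the Dane in house 3.
Clue 10: the water drinker is in house 1.
House 1's tree must be hickory (nothing else left).
That leaves German as the nationality for house 4.
House 2's dessert must be tarts (nothing else left).
By clue 4, the person with the poplar tree is in house 3.
That leaves willow as the tree for house 4.
By clue 9, the person who makes fudge is in house 4.
House 3 dessert: only cookies fits.
Clue 5: the cocoa drinker is in house 2.
From clue 6, the wine drinker must be in house 4.
The only drink still possible for house 3 is coffee.
So: house 1 = mousse/hickory/water/Greek, house 2 = tarts/maple/cocoa/Brit, house 3 = cookies/poplar/coffee/Dane, house 4 = fudge/willow/wine/German.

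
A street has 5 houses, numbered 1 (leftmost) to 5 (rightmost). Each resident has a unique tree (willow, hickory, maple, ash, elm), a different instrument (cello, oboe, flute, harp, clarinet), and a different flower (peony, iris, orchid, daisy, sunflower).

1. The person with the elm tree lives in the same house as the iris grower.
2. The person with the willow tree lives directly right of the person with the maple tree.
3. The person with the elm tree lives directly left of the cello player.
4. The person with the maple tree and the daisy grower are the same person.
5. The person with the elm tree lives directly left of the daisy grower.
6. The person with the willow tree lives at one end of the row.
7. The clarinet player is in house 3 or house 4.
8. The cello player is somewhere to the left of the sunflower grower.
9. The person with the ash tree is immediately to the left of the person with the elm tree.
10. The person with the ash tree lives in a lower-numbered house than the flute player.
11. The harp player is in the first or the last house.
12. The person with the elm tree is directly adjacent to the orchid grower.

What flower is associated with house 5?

From clue 6, the person with the willow tree must be in house 5.
The person with the maple tree is in house 4 (clue 2).
By clue 4, the daisy grower is in house 4.
The person with the elm tree is in house 3 (clue 5).
By clue 9, the person with the ash tree is in house 2.
House 1 tree: only hickory fits.
So house 2 gets oboe for instrument.
That leaves peony as the flower for house 1.
House 3 flower: only iris fits.
House 5's flower must be sunflower (nothing else left).
By clue 3, the cello player is in house 4.
House 1's instrument must be harp (nothing else left).
House 3's instrument must be clarinet (nothing else left).
The only instrument still possible for house 5 is flute.
That leaves orchid as the flower for house 2.
So: house 1 = hickory/harp/peony, house 2 = ash/oboe/orchid, house 3 = elm/clarinet/iris, house 4 = maple/cello/daisy, house 5 = willow/flute/sunflower.

sunflower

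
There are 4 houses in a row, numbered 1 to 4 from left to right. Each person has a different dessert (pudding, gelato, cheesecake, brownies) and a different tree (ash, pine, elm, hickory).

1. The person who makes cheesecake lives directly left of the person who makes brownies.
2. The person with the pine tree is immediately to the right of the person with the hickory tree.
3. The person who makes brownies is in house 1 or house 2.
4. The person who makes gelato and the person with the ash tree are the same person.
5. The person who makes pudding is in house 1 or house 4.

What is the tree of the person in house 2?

pine

Clue 3 places the person who makes brownies in house 2.
Clue 1 places the person who makes cheesecake in house 1.
House 3 dessert: only gelato fits.
The only dessert still possible for house 4 is pudding.
By clue 4, the person with the ash tree is in house 3.
The person with the pine tree is in house 2 (clue 2).
The person with the hickory tree is in house 1 (clue 2).
House 4 tree: only elm fits.
So: house 1 = cheesecake/hickory, house 2 = brownies/pine, house 3 = gelato/ash, house 4 = pudding/elm.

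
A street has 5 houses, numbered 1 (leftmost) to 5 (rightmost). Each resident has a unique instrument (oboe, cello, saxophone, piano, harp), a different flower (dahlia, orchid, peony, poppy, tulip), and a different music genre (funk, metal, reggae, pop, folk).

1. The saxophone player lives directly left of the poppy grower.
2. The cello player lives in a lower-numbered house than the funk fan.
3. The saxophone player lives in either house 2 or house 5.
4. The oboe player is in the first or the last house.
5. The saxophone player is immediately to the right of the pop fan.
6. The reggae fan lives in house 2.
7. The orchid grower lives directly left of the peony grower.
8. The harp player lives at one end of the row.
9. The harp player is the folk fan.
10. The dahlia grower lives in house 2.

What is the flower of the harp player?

peony

Clue 3 places the saxophone player in house 2.
From clue 5, the pop fan must be in house 1.
Clue 6: the reggae fan is in house 2.
Clue 10 places the dahlia grower in house 2.
So house 5 gets folk for music genre.
By clue 1, the poppy grower is in house 3.
From clue 9, the harp player must be in house 5.
The only instrument still possible for house 4 is piano.
House 1's flower must be tulip (nothing else left).
The only flower still possible for house 5 is peony.
That leaves oboe as the instrument for house 1.
That leaves cello as the instrument for house 3.
So house 4 gets orchid for flower.
The funk fan is in house 4 (clue 2).
House 3 music genre: only metal fits.
So: house 1 = oboe/tulip/pop, house 2 = saxophone/dahlia/reggae, house 3 = cello/poppy/metal, house 4 = piano/orchid/funk, house 5 = harp/peony/folk.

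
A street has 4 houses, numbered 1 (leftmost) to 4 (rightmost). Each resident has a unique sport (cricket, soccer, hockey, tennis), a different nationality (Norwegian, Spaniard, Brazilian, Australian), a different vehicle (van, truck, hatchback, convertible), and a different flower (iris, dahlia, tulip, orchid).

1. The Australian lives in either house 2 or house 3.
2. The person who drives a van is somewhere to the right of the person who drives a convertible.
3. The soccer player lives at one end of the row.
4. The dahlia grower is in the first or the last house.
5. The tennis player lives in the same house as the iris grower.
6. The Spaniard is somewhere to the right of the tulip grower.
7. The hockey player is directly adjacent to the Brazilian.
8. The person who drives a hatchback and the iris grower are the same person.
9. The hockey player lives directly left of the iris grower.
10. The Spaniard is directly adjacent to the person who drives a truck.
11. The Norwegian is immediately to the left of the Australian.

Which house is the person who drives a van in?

3

The soccer player is narrowed to house 1 or 4; consider each.
Placing it in house 4 leads to a contradiction, so it's in house 1.
The hockey player is narrowed to house 2 or 3; consider each.
Placing it in house 2 leads to a contradiction, so it's in house 3.
By clue 9, the iris grower is in house 4.
So house 2 gets cricket for sport.
The only sport still possible for house 4 is tennis.
That leaves Norwegian as the nationality for house 1.
House 1 flower: only dahlia fits.
By clue 8, the person who drives a hatchback is in house 4.
Clue 11: the Australian is in house 2.
So house 3 gets Spaniard for nationality.
House 4 nationality: only Brazilian fits.
That leaves convertible as the vehicle for house 1.
The tulip grower is in house 2 (clue 6).
From clue 10, the person who drives a truck must be in house 2.
So house 3 gets van for vehicle.
House 3's flower must be orchid (nothing else left).
So: house 1 = soccer/Norwegian/convertible/dahlia, house 2 = cricket/Australian/truck/tulip, house 3 = hockey/Spaniard/van/orchid, house 4 = tennis/Brazilian/hatchback/iris.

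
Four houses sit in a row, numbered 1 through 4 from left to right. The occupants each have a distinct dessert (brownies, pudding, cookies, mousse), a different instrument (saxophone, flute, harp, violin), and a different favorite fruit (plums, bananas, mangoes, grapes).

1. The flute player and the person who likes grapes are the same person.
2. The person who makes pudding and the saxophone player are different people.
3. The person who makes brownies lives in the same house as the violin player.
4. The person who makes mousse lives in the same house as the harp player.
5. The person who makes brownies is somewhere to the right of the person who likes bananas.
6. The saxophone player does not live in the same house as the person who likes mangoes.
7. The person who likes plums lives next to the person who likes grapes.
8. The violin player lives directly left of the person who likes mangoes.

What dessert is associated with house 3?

The person who makes brownies is narrowed to house 2 or 3; consider each.
Placing it in house 2 leads to a contradiction, so it's in house 3.
Clue 3 places the violin player in house 3.
By clue 8, the person who likes mangoes is in house 4.
So house 4 gets harp for instrument.
House 3's favorite fruit must be plums (nothing else left).
The person who makes mousse is in house 4 (clue 4).
Clue 7 places the person who likes grapes in house 2.
House 1's favorite fruit must be bananas (nothing else left).
From clue 1, the flute player must be in house 2.
House 1's instrument must be saxophone (nothing else left).
Clue 2: the person who makes pudding is in house 2.
House 1 dessert: only cookies fits.
So: house 1 = cookies/saxophone/bananas, house 2 = pudding/flute/grapes, house 3 = brownies/violin/plums, house 4 = mousse/harp/mangoes.

brownies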